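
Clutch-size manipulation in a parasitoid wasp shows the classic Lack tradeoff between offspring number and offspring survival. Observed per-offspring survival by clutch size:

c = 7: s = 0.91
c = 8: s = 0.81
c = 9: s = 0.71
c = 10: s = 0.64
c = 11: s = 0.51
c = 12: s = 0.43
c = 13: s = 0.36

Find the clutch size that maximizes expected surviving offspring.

Expected surviving offspring = c × s(c):
  c=7: 7 × 0.91 = 6.370
  c=8: 8 × 0.81 = 6.480
  c=9: 9 × 0.71 = 6.390
  c=10: 10 × 0.64 = 6.400
  c=11: 11 × 0.51 = 5.610
  c=12: 12 × 0.43 = 5.160
  c=13: 13 × 0.36 = 4.680
Maximum at c = 8 (6.480 surviving offspring).

8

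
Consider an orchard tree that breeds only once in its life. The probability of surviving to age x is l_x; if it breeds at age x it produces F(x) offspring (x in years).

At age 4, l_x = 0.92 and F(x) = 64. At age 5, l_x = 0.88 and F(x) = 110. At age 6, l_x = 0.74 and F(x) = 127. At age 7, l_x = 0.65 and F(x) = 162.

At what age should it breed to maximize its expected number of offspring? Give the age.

7

Expected offspring if breeding at age x = l_x × F(x):
  age 4: 0.92 × 64 = 58.880
  age 5: 0.88 × 110 = 96.800
  age 6: 0.74 × 127 = 93.980
  age 7: 0.65 × 162 = 105.300
Maximum at age 7 (105.300).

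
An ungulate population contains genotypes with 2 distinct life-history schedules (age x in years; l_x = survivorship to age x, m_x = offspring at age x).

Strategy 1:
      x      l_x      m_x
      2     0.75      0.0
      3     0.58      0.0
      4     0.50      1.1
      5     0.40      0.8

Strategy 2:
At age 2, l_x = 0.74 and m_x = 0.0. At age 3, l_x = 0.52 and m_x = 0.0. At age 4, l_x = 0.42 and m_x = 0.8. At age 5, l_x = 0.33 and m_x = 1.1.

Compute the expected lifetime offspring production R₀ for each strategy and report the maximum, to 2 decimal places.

Strategy 1: R₀ = 0.75×0.0 + 0.58×0.0 + 0.50×1.1 + 0.40×0.8 = 0.8700
Strategy 2: R₀ = 0.74×0.0 + 0.52×0.0 + 0.42×0.8 + 0.33×1.1 = 0.6990
Highest R₀: strategy 1 with 0.8700.

0.87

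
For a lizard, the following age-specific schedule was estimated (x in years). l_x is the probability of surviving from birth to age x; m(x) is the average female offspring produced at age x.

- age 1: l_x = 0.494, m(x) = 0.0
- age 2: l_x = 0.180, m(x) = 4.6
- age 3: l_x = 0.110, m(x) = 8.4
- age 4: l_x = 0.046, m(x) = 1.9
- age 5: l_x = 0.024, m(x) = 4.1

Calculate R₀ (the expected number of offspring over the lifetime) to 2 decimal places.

R₀ = Σ l_x m(x):
  age 1: 0.494 × 0.0 = 0.0000
  age 2: 0.180 × 4.6 = 0.8280
  age 3: 0.110 × 8.4 = 0.9240
  age 4: 0.046 × 1.9 = 0.0874
  age 5: 0.024 × 4.1 = 0.0984
R₀ = 0.0000 + 0.8280 + 0.9240 + 0.0874 + 0.0984 = 1.9378

1.94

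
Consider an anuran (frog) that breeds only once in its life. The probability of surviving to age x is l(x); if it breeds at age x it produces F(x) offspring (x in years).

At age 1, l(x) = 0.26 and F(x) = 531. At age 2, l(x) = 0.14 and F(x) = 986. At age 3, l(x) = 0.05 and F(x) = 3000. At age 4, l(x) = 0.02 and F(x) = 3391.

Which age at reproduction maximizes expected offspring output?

3

Expected offspring if breeding at age x = l(x) × F(x):
  age 1: 0.26 × 531 = 138.060
  age 2: 0.14 × 986 = 138.040
  age 3: 0.05 × 3000 = 150.000
  age 4: 0.02 × 3391 = 67.820
Maximum at age 3 (150.000).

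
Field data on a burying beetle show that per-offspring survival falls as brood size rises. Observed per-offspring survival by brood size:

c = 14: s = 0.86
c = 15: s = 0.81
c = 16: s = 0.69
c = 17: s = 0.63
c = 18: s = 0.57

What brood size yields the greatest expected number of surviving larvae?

Expected surviving larvae = c × s(c):
  c=14: 14 × 0.86 = 12.040
  c=15: 15 × 0.81 = 12.150
  c=16: 16 × 0.69 = 11.040
  c=17: 17 × 0.63 = 10.710
  c=18: 18 × 0.57 = 10.260
Maximum at c = 15 (12.150 surviving larvae).

15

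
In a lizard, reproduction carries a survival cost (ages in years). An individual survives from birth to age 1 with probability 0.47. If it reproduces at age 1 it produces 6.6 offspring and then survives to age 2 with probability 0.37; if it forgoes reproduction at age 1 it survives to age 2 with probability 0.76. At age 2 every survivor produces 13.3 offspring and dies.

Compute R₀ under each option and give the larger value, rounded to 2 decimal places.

5.41

breed at age 1: R₀ = 0.47 × (6.6 + 0.37 × 13.3) = 0.47 × 11.5210 = 5.4149
delay to age 2: R₀ = 0.47 × (0.76 × 13.3) = 0.47 × 10.1080 = 4.7508
Higher: breed at age 1 (5.4149).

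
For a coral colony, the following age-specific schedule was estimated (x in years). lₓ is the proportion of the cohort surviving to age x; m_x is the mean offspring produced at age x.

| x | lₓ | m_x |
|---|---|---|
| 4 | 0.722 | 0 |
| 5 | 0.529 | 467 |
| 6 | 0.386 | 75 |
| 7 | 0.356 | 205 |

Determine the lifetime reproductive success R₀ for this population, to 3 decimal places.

348.973

R₀ = Σ lₓ m_x:
  age 4: 0.722 × 0 = 0.0000
  age 5: 0.529 × 467 = 247.0430
  age 6: 0.386 × 75 = 28.9500
  age 7: 0.356 × 205 = 72.9800
R₀ = 0.0000 + 247.0430 + 28.9500 + 72.9800 = 348.9730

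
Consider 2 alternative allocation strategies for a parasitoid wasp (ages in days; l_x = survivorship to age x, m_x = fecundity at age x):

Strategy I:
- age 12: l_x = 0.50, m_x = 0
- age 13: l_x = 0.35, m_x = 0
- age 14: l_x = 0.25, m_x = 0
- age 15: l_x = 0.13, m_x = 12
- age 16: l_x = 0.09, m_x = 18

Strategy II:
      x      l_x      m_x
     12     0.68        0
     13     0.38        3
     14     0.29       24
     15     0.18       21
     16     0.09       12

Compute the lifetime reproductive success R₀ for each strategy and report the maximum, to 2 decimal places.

Strategy I: R₀ = 0.50×0 + 0.35×0 + 0.25×0 + 0.13×12 + 0.09×18 = 3.1800
Strategy II: R₀ = 0.68×0 + 0.38×3 + 0.29×24 + 0.18×21 + 0.09×12 = 12.9600
Highest R₀: strategy II with 12.9600.

12.96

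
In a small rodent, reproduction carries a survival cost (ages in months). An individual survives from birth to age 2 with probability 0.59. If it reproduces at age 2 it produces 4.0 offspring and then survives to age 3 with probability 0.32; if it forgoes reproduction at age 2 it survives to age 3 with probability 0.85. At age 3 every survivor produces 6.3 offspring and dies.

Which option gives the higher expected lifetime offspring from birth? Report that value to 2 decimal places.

breed at age 2: R₀ = 0.59 × (4.0 + 0.32 × 6.3) = 0.59 × 6.0160 = 3.5494
delay to age 3: R₀ = 0.59 × (0.85 × 6.3) = 0.59 × 5.3550 = 3.1594
Higher: breed at age 2 (3.5494).

3.55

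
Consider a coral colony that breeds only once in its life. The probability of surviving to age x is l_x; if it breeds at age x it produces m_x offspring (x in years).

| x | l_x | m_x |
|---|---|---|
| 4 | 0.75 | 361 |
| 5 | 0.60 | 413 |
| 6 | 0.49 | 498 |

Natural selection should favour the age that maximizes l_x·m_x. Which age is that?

Expected offspring if breeding at age x = l_x × m_x:
  age 4: 0.75 × 361 = 270.750
  age 5: 0.60 × 413 = 247.800
  age 6: 0.49 × 498 = 244.020
Maximum at age 4 (270.750).

4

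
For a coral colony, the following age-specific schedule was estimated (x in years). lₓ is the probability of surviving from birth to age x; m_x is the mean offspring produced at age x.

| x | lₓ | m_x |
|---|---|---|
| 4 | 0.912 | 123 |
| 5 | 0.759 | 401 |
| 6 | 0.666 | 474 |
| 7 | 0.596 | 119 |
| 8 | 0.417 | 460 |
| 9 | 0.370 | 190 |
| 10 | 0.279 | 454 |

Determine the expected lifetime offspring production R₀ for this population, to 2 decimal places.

1191.93

R₀ = Σ lₓ m_x:
  age 4: 0.912 × 123 = 112.1760
  age 5: 0.759 × 401 = 304.3590
  age 6: 0.666 × 474 = 315.6840
  age 7: 0.596 × 119 = 70.9240
  age 8: 0.417 × 460 = 191.8200
  age 9: 0.370 × 190 = 70.3000
  age 10: 0.279 × 454 = 126.6660
R₀ = 112.1760 + 304.3590 + 315.6840 + 70.9240 + 191.8200 + 70.3000 + 126.6660 = 1191.9290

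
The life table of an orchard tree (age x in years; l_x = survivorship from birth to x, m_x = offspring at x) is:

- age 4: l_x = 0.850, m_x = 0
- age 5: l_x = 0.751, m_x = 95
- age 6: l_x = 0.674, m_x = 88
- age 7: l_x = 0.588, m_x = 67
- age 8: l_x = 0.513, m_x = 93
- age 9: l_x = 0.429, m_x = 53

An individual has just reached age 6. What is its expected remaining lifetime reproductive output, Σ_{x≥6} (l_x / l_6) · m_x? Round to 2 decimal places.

250.97

l_6 = 0.674. Conditional survival from age 6 to x is l_x / l_6.
  x=6: (0.674/0.674) × 88 = 88.0000
  x=7: (0.588/0.674) × 67 = 58.4510
  x=8: (0.513/0.674) × 93 = 70.7849
  x=9: (0.429/0.674) × 53 = 33.7344
Sum = 88.0000 + 58.4510 + 70.7849 + 33.7344 = 250.9703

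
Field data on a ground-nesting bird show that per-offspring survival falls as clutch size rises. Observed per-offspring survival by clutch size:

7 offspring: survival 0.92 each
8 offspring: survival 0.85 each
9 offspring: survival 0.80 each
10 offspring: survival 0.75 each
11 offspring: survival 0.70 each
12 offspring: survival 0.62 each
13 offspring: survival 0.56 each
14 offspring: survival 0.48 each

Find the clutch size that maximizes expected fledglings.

Expected fledglings = c × s(c):
  c=7: 7 × 0.92 = 6.440
  c=8: 8 × 0.85 = 6.800
  c=9: 9 × 0.80 = 7.200
  c=10: 10 × 0.75 = 7.500
  c=11: 11 × 0.70 = 7.700
  c=12: 12 × 0.62 = 7.440
  c=13: 13 × 0.56 = 7.280
  c=14: 14 × 0.48 = 6.720
Maximum at c = 11 (7.700 fledglings).

11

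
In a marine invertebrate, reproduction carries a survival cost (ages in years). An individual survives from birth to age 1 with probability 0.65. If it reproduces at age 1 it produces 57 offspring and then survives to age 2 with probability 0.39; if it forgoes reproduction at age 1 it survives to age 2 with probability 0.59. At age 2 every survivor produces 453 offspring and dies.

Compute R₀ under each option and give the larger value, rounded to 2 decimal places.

173.73

breed at age 1: R₀ = 0.65 × (57 + 0.39 × 453) = 0.65 × 233.6700 = 151.8855
delay to age 2: R₀ = 0.65 × (0.59 × 453) = 0.65 × 267.2700 = 173.7255
Higher: delay to age 2 (173.7255).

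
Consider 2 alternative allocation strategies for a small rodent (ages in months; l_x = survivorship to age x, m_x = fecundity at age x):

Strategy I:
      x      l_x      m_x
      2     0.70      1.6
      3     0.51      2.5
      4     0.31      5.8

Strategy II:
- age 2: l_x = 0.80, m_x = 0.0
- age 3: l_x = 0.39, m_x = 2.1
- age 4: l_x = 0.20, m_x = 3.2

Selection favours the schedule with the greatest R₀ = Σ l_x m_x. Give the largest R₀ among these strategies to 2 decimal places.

Strategy I: R₀ = 0.70×1.6 + 0.51×2.5 + 0.31×5.8 = 4.1930
Strategy II: R₀ = 0.80×0.0 + 0.39×2.1 + 0.20×3.2 = 1.4590
Highest R₀: strategy I with 4.1930.

4.19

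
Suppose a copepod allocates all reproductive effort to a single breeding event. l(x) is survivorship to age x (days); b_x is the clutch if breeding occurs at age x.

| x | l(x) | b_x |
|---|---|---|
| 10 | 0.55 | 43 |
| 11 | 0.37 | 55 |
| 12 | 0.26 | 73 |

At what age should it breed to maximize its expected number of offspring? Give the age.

10

Expected offspring if breeding at age x = l(x) × b_x:
  age 10: 0.55 × 43 = 23.650
  age 11: 0.37 × 55 = 20.350
  age 12: 0.26 × 73 = 18.980
Maximum at age 10 (23.650).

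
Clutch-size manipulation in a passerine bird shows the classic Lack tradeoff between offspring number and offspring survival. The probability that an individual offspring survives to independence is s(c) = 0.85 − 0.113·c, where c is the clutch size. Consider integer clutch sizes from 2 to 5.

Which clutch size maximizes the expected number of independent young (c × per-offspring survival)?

Expected independent young = c × s(c):
  c=2: 2 × 0.624 = 1.248
  c=3: 3 × 0.511 = 1.533
  c=4: 4 × 0.398 = 1.592
  c=5: 5 × 0.285 = 1.425
Maximum at c = 4 (1.592 independent young).

4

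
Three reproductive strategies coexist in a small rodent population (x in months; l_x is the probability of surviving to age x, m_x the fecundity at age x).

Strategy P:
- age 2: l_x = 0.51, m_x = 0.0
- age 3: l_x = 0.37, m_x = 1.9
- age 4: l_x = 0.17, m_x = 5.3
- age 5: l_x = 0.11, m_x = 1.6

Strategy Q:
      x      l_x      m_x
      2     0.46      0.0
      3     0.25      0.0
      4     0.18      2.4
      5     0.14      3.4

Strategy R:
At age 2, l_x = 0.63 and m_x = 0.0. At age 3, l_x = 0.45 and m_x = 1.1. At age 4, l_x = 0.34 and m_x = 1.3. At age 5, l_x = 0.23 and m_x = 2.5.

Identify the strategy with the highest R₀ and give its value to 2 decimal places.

Strategy P: R₀ = 0.51×0.0 + 0.37×1.9 + 0.17×5.3 + 0.11×1.6 = 1.7800
Strategy Q: R₀ = 0.46×0.0 + 0.25×0.0 + 0.18×2.4 + 0.14×3.4 = 0.9080
Strategy R: R₀ = 0.63×0.0 + 0.45×1.1 + 0.34×1.3 + 0.23×2.5 = 1.5120
Highest R₀: strategy P with 1.7800.

1.78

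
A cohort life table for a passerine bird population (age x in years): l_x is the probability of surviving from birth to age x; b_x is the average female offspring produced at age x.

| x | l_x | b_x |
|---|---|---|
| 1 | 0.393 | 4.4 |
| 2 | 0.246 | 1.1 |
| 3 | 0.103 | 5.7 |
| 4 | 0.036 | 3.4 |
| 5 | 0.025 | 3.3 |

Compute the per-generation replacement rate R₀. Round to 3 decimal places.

2.792

R₀ = Σ l_x b_x:
  age 1: 0.393 × 4.4 = 1.7292
  age 2: 0.246 × 1.1 = 0.2706
  age 3: 0.103 × 5.7 = 0.5871
  age 4: 0.036 × 3.4 = 0.1224
  age 5: 0.025 × 3.3 = 0.0825
R₀ = 1.7292 + 0.2706 + 0.5871 + 0.1224 + 0.0825 = 2.7918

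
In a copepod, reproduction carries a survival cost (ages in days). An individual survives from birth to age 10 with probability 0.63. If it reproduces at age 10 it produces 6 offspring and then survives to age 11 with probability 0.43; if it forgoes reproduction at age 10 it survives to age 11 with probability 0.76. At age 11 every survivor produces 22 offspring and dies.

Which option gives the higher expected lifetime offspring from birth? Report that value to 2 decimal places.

10.53

breed at age 10: R₀ = 0.63 × (6 + 0.43 × 22) = 0.63 × 15.4600 = 9.7398
delay to age 11: R₀ = 0.63 × (0.76 × 22) = 0.63 × 16.7200 = 10.5336
Higher: delay to age 11 (10.5336).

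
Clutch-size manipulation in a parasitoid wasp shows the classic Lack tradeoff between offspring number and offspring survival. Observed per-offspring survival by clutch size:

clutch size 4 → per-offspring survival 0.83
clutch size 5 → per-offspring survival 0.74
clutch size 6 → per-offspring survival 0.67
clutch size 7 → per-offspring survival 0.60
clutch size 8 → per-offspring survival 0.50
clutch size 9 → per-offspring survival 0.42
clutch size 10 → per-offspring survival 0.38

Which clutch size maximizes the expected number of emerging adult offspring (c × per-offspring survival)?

Expected emerging adult offspring = c × s(c):
  c=4: 4 × 0.83 = 3.320
  c=5: 5 × 0.74 = 3.700
  c=6: 6 × 0.67 = 4.020
  c=7: 7 × 0.60 = 4.200
  c=8: 8 × 0.50 = 4.000
  c=9: 9 × 0.42 = 3.780
  c=10: 10 × 0.38 = 3.800
Maximum at c = 7 (4.200 emerging adult offspring).

7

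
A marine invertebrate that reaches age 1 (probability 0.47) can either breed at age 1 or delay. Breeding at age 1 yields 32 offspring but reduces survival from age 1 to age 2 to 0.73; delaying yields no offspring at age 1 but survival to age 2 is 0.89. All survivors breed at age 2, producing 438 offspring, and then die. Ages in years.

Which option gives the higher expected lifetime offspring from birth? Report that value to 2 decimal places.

183.22

breed at age 1: R₀ = 0.47 × (32 + 0.73 × 438) = 0.47 × 351.7400 = 165.3178
delay to age 2: R₀ = 0.47 × (0.89 × 438) = 0.47 × 389.8200 = 183.2154
Higher: delay to age 2 (183.2154).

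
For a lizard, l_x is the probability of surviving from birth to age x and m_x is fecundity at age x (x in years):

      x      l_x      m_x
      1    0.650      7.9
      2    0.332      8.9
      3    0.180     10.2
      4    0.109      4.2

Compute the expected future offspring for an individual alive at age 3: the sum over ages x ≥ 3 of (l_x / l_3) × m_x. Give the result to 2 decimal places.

l_3 = 0.180. Conditional survival from age 3 to x is l_x / l_3.
  x=3: (0.180/0.180) × 10.2 = 10.2000
  x=4: (0.109/0.180) × 4.2 = 2.5433
Sum = 10.2000 + 2.5433 = 12.7433

12.74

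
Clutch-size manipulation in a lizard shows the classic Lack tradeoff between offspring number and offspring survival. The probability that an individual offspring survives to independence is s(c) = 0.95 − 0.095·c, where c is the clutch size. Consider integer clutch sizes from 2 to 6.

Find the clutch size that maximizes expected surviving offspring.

Expected surviving offspring = c × s(c):
  c=2: 2 × 0.760 = 1.520
  c=3: 3 × 0.665 = 1.995
  c=4: 4 × 0.570 = 2.280
  c=5: 5 × 0.475 = 2.375
  c=6: 6 × 0.380 = 2.280
Maximum at c = 5 (2.375 surviving offspring).

5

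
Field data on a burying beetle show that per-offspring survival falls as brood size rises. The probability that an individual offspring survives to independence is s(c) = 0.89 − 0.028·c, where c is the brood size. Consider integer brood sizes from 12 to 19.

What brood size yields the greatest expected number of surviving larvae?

16

Expected surviving larvae = c × s(c):
  c=12: 12 × 0.554 = 6.648
  c=13: 13 × 0.526 = 6.838
  c=14: 14 × 0.498 = 6.972
  c=15: 15 × 0.470 = 7.050
  c=16: 16 × 0.442 = 7.072
  c=17: 17 × 0.414 = 7.038
  c=18: 18 × 0.386 = 6.948
  c=19: 19 × 0.358 = 6.802
Maximum at c = 16 (7.072 surviving larvae).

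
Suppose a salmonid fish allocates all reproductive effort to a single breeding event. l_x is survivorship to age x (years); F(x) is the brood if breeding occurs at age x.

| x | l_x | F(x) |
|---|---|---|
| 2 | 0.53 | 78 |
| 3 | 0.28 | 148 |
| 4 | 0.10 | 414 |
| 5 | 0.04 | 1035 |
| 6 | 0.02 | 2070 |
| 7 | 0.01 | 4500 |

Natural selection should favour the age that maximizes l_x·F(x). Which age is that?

7

Expected offspring if breeding at age x = l_x × F(x):
  age 2: 0.53 × 78 = 41.340
  age 3: 0.28 × 148 = 41.440
  age 4: 0.10 × 414 = 41.400
  age 5: 0.04 × 1035 = 41.400
  age 6: 0.02 × 2070 = 41.400
  age 7: 0.01 × 4500 = 45.000
Maximum at age 7 (45.000).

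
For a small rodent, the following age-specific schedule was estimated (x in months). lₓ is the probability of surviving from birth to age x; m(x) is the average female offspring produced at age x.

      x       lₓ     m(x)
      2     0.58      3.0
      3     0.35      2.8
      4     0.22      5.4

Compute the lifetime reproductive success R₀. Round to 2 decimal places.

R₀ = Σ lₓ m(x):
  age 2: 0.58 × 3.0 = 1.7400
  age 3: 0.35 × 2.8 = 0.9800
  age 4: 0.22 × 5.4 = 1.1880
R₀ = 1.7400 + 0.9800 + 1.1880 = 3.9080

3.91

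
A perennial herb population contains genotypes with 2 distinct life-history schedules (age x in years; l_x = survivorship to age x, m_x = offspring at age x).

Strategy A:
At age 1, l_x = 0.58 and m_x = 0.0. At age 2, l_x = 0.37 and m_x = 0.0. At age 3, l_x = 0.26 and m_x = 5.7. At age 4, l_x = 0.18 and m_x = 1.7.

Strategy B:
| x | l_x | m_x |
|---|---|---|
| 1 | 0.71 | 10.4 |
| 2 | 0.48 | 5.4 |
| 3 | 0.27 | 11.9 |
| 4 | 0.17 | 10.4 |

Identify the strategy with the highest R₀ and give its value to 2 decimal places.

14.96

Strategy A: R₀ = 0.58×0.0 + 0.37×0.0 + 0.26×5.7 + 0.18×1.7 = 1.7880
Strategy B: R₀ = 0.71×10.4 + 0.48×5.4 + 0.27×11.9 + 0.17×10.4 = 14.9570
Highest R₀: strategy B with 14.9570.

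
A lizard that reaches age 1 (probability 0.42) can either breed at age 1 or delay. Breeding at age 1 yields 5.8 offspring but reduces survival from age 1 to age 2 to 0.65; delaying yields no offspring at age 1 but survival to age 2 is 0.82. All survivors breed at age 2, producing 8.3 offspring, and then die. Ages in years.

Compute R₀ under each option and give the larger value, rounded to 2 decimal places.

4.70

breed at age 1: R₀ = 0.42 × (5.8 + 0.65 × 8.3) = 0.42 × 11.1950 = 4.7019
delay to age 2: R₀ = 0.42 × (0.82 × 8.3) = 0.42 × 6.8060 = 2.8585
Higher: breed at age 1 (4.7019).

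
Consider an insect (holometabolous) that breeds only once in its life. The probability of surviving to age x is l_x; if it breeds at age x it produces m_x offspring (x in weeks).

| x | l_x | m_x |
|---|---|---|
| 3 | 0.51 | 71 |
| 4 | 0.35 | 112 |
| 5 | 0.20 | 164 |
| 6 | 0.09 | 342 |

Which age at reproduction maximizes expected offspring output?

4

Expected offspring if breeding at age x = l_x × m_x:
  age 3: 0.51 × 71 = 36.210
  age 4: 0.35 × 112 = 39.200
  age 5: 0.20 × 164 = 32.800
  age 6: 0.09 × 342 = 30.780
Maximum at age 4 (39.200).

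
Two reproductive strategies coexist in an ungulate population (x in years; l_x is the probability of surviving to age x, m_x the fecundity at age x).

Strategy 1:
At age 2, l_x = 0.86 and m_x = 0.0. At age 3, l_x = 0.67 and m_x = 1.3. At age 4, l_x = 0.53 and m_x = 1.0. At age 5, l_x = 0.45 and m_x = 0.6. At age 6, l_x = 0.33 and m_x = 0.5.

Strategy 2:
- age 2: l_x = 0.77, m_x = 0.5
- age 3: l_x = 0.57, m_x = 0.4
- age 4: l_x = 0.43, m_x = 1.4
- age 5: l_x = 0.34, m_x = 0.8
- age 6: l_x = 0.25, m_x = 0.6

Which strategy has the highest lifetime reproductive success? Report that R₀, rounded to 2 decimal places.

Strategy 1: R₀ = 0.86×0.0 + 0.67×1.3 + 0.53×1.0 + 0.45×0.6 + 0.33×0.5 = 1.8360
Strategy 2: R₀ = 0.77×0.5 + 0.57×0.4 + 0.43×1.4 + 0.34×0.8 + 0.25×0.6 = 1.6370
Highest R₀: strategy 1 with 1.8360.

1.84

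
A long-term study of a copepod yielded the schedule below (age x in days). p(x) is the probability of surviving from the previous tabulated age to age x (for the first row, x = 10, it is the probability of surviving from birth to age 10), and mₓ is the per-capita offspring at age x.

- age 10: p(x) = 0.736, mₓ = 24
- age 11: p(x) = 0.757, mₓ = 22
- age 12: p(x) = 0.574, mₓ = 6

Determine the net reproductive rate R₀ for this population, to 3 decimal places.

31.840

Survivorship from birth: l_x = p_10·p_11·…·p_x.
  l_10 = 0.73600
  l_11 = 0.55715
  l_12 = 0.31981
R₀ = Σ l_x mₓ:
  age 10: 0.73600 × 24 = 17.6640
  age 11: 0.55715 × 22 = 12.2573
  age 12: 0.31981 × 6 = 1.9189
R₀ = 17.6640 + 12.2573 + 1.9189 = 31.8402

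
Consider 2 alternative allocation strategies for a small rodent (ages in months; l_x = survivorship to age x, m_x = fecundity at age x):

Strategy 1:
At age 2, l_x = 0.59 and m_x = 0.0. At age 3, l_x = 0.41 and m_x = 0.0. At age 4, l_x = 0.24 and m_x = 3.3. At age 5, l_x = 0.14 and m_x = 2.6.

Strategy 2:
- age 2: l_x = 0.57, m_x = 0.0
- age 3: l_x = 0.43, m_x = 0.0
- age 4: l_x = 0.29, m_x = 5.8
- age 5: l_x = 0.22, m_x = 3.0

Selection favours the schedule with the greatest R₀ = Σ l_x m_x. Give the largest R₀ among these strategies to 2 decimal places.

2.34

Strategy 1: R₀ = 0.59×0.0 + 0.41×0.0 + 0.24×3.3 + 0.14×2.6 = 1.1560
Strategy 2: R₀ = 0.57×0.0 + 0.43×0.0 + 0.29×5.8 + 0.22×3.0 = 2.3420
Highest R₀: strategy 2 with 2.3420.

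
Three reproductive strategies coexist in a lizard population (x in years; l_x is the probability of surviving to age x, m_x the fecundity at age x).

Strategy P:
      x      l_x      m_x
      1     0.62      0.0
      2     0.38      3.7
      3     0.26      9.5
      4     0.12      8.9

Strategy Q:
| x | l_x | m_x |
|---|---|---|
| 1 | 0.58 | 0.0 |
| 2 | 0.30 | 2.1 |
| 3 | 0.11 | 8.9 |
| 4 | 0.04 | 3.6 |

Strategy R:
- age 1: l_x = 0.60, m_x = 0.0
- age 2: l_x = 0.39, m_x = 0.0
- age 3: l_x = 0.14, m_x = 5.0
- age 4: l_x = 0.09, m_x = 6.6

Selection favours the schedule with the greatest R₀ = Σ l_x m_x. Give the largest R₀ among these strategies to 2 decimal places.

Strategy P: R₀ = 0.62×0.0 + 0.38×3.7 + 0.26×9.5 + 0.12×8.9 = 4.9440
Strategy Q: R₀ = 0.58×0.0 + 0.30×2.1 + 0.11×8.9 + 0.04×3.6 = 1.7530
Strategy R: R₀ = 0.60×0.0 + 0.39×0.0 + 0.14×5.0 + 0.09×6.6 = 1.2940
Highest R₀: strategy P with 4.9440.

4.94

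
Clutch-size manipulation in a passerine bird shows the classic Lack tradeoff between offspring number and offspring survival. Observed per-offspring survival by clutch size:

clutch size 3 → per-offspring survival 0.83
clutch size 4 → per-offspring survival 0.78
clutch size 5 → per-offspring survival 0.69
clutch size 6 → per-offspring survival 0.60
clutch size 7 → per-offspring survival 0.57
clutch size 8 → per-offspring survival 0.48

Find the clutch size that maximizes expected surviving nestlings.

Expected surviving nestlings = c × s(c):
  c=3: 3 × 0.83 = 2.490
  c=4: 4 × 0.78 = 3.120
  c=5: 5 × 0.69 = 3.450
  c=6: 6 × 0.60 = 3.600
  c=7: 7 × 0.57 = 3.990
  c=8: 8 × 0.48 = 3.840
Maximum at c = 7 (3.990 surviving nestlings).

7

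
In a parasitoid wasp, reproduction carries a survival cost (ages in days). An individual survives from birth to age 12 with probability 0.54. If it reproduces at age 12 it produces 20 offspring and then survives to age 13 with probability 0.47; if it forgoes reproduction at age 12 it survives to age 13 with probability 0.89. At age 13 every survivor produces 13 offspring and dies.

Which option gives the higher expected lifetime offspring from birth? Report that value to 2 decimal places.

14.10

breed at age 12: R₀ = 0.54 × (20 + 0.47 × 13) = 0.54 × 26.1100 = 14.0994
delay to age 13: R₀ = 0.54 × (0.89 × 13) = 0.54 × 11.5700 = 6.2478
Higher: breed at age 12 (14.0994).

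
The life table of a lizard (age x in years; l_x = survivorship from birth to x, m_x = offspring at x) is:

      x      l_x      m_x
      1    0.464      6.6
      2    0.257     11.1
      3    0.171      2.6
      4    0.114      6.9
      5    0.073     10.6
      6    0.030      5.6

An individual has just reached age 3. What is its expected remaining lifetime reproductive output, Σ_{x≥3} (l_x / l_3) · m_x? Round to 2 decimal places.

l_3 = 0.171. Conditional survival from age 3 to x is l_x / l_3.
  x=3: (0.171/0.171) × 2.6 = 2.6000
  x=4: (0.114/0.171) × 6.9 = 4.6000
  x=5: (0.073/0.171) × 10.6 = 4.5251
  x=6: (0.030/0.171) × 5.6 = 0.9825
Sum = 2.6000 + 4.6000 + 4.5251 + 0.9825 = 12.7076

12.71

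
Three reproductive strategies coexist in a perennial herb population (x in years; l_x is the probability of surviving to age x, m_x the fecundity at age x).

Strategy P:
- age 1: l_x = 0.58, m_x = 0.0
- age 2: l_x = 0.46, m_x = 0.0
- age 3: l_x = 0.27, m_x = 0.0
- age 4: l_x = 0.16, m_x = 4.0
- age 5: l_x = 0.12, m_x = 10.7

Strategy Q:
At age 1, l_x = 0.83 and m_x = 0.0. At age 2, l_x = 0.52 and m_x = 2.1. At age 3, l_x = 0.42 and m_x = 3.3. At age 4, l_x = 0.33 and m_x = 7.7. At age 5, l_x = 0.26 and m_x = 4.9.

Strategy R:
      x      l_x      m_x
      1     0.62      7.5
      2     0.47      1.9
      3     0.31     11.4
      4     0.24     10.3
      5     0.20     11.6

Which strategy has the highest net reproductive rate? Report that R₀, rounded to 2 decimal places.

13.87

Strategy P: R₀ = 0.58×0.0 + 0.46×0.0 + 0.27×0.0 + 0.16×4.0 + 0.12×10.7 = 1.9240
Strategy Q: R₀ = 0.83×0.0 + 0.52×2.1 + 0.42×3.3 + 0.33×7.7 + 0.26×4.9 = 6.2930
Strategy R: R₀ = 0.62×7.5 + 0.47×1.9 + 0.31×11.4 + 0.24×10.3 + 0.20×11.6 = 13.8690
Highest R₀: strategy R with 13.8690.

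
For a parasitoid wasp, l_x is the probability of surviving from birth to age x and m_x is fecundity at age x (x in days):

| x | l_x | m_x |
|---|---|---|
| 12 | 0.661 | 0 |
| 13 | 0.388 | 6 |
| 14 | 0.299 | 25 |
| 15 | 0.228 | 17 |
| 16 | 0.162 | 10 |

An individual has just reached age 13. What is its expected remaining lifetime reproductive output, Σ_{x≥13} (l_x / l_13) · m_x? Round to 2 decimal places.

l_13 = 0.388. Conditional survival from age 13 to x is l_x / l_13.
  x=13: (0.388/0.388) × 6 = 6.0000
  x=14: (0.299/0.388) × 25 = 19.2655
  x=15: (0.228/0.388) × 17 = 9.9897
  x=16: (0.162/0.388) × 10 = 4.1753
Sum = 6.0000 + 19.2655 + 9.9897 + 4.1753 = 39.4304

39.43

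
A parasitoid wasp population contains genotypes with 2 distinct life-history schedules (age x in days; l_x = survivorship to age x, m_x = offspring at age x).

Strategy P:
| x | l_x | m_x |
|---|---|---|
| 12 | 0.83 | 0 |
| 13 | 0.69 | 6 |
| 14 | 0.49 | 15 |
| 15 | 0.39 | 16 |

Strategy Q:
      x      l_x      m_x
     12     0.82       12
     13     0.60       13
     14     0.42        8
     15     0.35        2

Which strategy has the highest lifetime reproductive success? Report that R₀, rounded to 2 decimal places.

21.70

Strategy P: R₀ = 0.83×0 + 0.69×6 + 0.49×15 + 0.39×16 = 17.7300
Strategy Q: R₀ = 0.82×12 + 0.60×13 + 0.42×8 + 0.35×2 = 21.7000
Highest R₀: strategy Q with 21.7000.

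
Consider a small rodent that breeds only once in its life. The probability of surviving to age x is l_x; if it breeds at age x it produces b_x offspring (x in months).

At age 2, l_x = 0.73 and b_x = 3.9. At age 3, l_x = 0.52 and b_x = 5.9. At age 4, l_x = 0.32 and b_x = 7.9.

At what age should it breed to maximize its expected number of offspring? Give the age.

Expected offspring if breeding at age x = l_x × b_x:
  age 2: 0.73 × 3.9 = 2.847
  age 3: 0.52 × 5.9 = 3.068
  age 4: 0.32 × 7.9 = 2.528
Maximum at age 3 (3.068).

3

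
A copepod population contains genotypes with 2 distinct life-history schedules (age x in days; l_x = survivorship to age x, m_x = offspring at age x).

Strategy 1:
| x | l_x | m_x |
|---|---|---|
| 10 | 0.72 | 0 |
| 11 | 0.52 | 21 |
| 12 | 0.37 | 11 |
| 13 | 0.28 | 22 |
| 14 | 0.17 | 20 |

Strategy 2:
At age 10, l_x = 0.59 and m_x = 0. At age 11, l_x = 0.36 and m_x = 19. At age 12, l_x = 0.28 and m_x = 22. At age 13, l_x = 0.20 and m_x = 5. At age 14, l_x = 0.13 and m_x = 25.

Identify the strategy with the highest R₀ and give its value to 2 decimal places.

Strategy 1: R₀ = 0.72×0 + 0.52×21 + 0.37×11 + 0.28×22 + 0.17×20 = 24.5500
Strategy 2: R₀ = 0.59×0 + 0.36×19 + 0.28×22 + 0.20×5 + 0.13×25 = 17.2500
Highest R₀: strategy 1 with 24.5500.

24.55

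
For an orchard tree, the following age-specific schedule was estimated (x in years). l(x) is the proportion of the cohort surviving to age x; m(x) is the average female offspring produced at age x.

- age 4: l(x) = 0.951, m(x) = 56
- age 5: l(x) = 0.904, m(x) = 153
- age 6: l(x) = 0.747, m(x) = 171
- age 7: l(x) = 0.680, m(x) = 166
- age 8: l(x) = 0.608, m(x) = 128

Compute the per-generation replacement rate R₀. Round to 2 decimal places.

510.01

R₀ = Σ l(x) m(x):
  age 4: 0.951 × 56 = 53.2560
  age 5: 0.904 × 153 = 138.3120
  age 6: 0.747 × 171 = 127.7370
  age 7: 0.680 × 166 = 112.8800
  age 8: 0.608 × 128 = 77.8240
R₀ = 53.2560 + 138.3120 + 127.7370 + 112.8800 + 77.8240 = 510.0090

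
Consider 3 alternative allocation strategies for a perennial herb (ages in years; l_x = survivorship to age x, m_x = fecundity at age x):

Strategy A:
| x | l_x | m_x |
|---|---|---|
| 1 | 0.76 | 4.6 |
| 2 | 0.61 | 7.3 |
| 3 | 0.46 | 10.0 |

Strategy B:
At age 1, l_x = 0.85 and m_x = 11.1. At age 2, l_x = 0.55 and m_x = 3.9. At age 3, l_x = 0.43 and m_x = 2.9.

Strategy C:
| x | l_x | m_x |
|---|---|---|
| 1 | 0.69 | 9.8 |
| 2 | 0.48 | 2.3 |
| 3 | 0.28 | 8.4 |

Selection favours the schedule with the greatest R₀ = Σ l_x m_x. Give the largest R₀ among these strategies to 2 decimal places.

Strategy A: R₀ = 0.76×4.6 + 0.61×7.3 + 0.46×10.0 = 12.5490
Strategy B: R₀ = 0.85×11.1 + 0.55×3.9 + 0.43×2.9 = 12.8270
Strategy C: R₀ = 0.69×9.8 + 0.48×2.3 + 0.28×8.4 = 10.2180
Highest R₀: strategy B with 12.8270.

12.83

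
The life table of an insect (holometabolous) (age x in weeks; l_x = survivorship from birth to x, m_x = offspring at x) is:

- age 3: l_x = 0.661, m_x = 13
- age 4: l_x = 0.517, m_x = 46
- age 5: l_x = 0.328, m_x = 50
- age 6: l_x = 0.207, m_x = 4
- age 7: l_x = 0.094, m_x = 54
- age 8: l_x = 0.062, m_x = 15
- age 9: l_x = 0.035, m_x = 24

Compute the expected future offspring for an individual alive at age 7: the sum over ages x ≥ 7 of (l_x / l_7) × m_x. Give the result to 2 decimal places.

l_7 = 0.094. Conditional survival from age 7 to x is l_x / l_7.
  x=7: (0.094/0.094) × 54 = 54.0000
  x=8: (0.062/0.094) × 15 = 9.8936
  x=9: (0.035/0.094) × 24 = 8.9362
Sum = 54.0000 + 9.8936 + 8.9362 = 72.8298

72.83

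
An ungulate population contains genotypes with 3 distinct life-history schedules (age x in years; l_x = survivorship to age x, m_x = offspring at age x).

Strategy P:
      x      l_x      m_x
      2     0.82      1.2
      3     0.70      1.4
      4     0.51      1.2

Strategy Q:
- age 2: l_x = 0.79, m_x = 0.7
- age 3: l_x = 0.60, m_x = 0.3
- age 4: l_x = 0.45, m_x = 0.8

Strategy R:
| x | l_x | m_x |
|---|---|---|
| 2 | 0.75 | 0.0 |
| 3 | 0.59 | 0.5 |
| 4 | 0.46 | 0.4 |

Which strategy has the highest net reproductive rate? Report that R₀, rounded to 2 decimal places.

Strategy P: R₀ = 0.82×1.2 + 0.70×1.4 + 0.51×1.2 = 2.5760
Strategy Q: R₀ = 0.79×0.7 + 0.60×0.3 + 0.45×0.8 = 1.0930
Strategy R: R₀ = 0.75×0.0 + 0.59×0.5 + 0.46×0.4 = 0.4790
Highest R₀: strategy P with 2.5760.

2.58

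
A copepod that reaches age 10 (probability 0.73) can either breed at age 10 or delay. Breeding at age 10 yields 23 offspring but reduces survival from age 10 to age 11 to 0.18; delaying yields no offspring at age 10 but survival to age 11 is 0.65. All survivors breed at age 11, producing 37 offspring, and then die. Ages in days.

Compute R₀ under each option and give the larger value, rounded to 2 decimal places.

21.65

breed at age 10: R₀ = 0.73 × (23 + 0.18 × 37) = 0.73 × 29.6600 = 21.6518
delay to age 11: R₀ = 0.73 × (0.65 × 37) = 0.73 × 24.0500 = 17.5565
Higher: breed at age 10 (21.6518).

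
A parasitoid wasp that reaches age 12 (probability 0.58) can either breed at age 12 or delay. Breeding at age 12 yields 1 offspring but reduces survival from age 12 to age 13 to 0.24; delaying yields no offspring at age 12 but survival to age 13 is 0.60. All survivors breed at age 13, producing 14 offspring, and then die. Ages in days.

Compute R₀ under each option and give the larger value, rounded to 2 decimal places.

4.87

breed at age 12: R₀ = 0.58 × (1 + 0.24 × 14) = 0.58 × 4.3600 = 2.5288
delay to age 13: R₀ = 0.58 × (0.60 × 14) = 0.58 × 8.4000 = 4.8720
Higher: delay to age 13 (4.8720).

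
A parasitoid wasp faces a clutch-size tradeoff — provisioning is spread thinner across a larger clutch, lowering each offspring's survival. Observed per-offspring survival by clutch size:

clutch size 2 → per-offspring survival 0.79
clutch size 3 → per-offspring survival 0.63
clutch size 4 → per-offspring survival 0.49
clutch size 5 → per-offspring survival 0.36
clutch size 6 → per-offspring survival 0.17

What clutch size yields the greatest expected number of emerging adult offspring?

Expected emerging adult offspring = c × s(c):
  c=2: 2 × 0.79 = 1.580
  c=3: 3 × 0.63 = 1.890
  c=4: 4 × 0.49 = 1.960
  c=5: 5 × 0.36 = 1.800
  c=6: 6 × 0.17 = 1.020
Maximum at c = 4 (1.960 emerging adult offspring).

4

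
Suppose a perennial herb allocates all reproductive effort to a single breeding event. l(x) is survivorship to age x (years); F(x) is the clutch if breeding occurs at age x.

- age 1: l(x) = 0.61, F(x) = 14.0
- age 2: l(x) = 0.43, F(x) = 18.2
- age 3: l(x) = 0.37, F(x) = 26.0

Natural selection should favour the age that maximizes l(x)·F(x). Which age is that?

3

Expected offspring if breeding at age x = l(x) × F(x):
  age 1: 0.61 × 14.0 = 8.540
  age 2: 0.43 × 18.2 = 7.826
  age 3: 0.37 × 26.0 = 9.620
Maximum at age 3 (9.620).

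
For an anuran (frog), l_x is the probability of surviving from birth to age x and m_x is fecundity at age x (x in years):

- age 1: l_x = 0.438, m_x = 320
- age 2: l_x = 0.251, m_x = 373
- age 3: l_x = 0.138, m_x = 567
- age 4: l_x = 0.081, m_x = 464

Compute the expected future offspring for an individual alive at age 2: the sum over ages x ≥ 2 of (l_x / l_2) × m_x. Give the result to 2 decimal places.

l_2 = 0.251. Conditional survival from age 2 to x is l_x / l_2.
  x=2: (0.251/0.251) × 373 = 373.0000
  x=3: (0.138/0.251) × 567 = 311.7371
  x=4: (0.081/0.251) × 464 = 149.7371
Sum = 373.0000 + 311.7371 + 149.7371 = 834.4741

834.47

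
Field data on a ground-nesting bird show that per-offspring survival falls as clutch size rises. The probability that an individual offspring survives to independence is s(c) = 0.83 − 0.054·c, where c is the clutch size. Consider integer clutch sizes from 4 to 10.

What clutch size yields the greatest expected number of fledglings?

8

Expected fledglings = c × s(c):
  c=4: 4 × 0.614 = 2.456
  c=5: 5 × 0.560 = 2.800
  c=6: 6 × 0.506 = 3.036
  c=7: 7 × 0.452 = 3.164
  c=8: 8 × 0.398 = 3.184
  c=9: 9 × 0.344 = 3.096
  c=10: 10 × 0.290 = 2.900
Maximum at c = 8 (3.184 fledglings).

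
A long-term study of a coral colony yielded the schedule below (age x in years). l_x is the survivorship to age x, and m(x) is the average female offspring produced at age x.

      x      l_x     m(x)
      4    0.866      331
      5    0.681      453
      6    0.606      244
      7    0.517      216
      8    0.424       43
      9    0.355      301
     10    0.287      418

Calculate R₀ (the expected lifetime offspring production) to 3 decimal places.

R₀ = Σ l_x m(x):
  age 4: 0.866 × 331 = 286.6460
  age 5: 0.681 × 453 = 308.4930
  age 6: 0.606 × 244 = 147.8640
  age 7: 0.517 × 216 = 111.6720
  age 8: 0.424 × 43 = 18.2320
  age 9: 0.355 × 301 = 106.8550
  age 10: 0.287 × 418 = 119.9660
R₀ = 286.6460 + 308.4930 + 147.8640 + 111.6720 + 18.2320 + 106.8550 + 119.9660 = 1099.7280

1099.728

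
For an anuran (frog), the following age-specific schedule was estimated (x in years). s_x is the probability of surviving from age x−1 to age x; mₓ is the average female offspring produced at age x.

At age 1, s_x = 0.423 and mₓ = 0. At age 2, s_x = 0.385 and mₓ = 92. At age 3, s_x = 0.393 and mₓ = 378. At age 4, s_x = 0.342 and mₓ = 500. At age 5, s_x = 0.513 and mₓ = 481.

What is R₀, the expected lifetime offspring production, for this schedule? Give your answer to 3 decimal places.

55.521

Survivorship from birth: l_x = s_1·s_2·…·s_x.
  l_1 = 0.42300
  l_2 = 0.16285
  l_3 = 0.06400
  l_4 = 0.02189
  l_5 = 0.01123
R₀ = Σ l_x mₓ:
  age 1: 0.42300 × 0 = 0.0000
  age 2: 0.16285 × 92 = 14.9822
  age 3: 0.06400 × 378 = 24.1920
  age 4: 0.02189 × 500 = 10.9450
  age 5: 0.01123 × 481 = 5.4016
R₀ = 0.0000 + 14.9822 + 24.1920 + 10.9450 + 5.4016 = 55.5208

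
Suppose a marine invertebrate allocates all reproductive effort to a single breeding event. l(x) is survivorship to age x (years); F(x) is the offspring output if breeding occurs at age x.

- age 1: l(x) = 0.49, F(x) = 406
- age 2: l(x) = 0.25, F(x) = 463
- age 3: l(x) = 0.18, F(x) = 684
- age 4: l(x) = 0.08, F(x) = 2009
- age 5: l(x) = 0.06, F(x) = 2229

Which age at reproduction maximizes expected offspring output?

1

Expected offspring if breeding at age x = l(x) × F(x):
  age 1: 0.49 × 406 = 198.940
  age 2: 0.25 × 463 = 115.750
  age 3: 0.18 × 684 = 123.120
  age 4: 0.08 × 2009 = 160.720
  age 5: 0.06 × 2229 = 133.740
Maximum at age 1 (198.940).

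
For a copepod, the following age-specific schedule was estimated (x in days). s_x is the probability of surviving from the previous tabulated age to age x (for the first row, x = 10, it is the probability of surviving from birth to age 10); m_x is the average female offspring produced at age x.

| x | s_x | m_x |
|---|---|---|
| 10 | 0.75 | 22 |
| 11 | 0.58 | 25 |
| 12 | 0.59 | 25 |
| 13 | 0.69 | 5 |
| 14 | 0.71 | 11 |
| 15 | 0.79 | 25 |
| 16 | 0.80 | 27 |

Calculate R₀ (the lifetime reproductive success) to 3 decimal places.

40.688

Survivorship from birth: l_x = s_10·s_11·…·s_x.
  l_10 = 0.75000
  l_11 = 0.43500
  l_12 = 0.25665
  l_13 = 0.17709
  l_14 = 0.12573
  l_15 = 0.09933
  l_16 = 0.07946
R₀ = Σ l_x m_x:
  age 10: 0.75000 × 22 = 16.5000
  age 11: 0.43500 × 25 = 10.8750
  age 12: 0.25665 × 25 = 6.4162
  age 13: 0.17709 × 5 = 0.8854
  age 14: 0.12573 × 11 = 1.3830
  age 15: 0.09933 × 25 = 2.4832
  age 16: 0.07946 × 27 = 2.1454
R₀ = 16.5000 + 10.8750 + 6.4162 + 0.8854 + 1.3830 + 2.4832 + 2.1454 = 40.6884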